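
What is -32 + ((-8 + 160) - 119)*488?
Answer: 16072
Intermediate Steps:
-32 + ((-8 + 160) - 119)*488 = -32 + (152 - 119)*488 = -32 + 33*488 = -32 + 16104 = 16072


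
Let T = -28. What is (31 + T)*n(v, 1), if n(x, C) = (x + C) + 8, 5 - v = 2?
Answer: 36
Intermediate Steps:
v = 3 (v = 5 - 1*2 = 5 - 2 = 3)
n(x, C) = 8 + C + x (n(x, C) = (C + x) + 8 = 8 + C + x)
(31 + T)*n(v, 1) = (31 - 28)*(8 + 1 + 3) = 3*12 = 36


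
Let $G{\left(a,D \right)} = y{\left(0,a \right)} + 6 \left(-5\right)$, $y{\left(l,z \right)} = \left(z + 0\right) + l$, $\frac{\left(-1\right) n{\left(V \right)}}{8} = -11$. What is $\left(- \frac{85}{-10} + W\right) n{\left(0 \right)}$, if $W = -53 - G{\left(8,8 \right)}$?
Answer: $-1980$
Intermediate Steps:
$n{\left(V \right)} = 88$ ($n{\left(V \right)} = \left(-8\right) \left(-11\right) = 88$)
$y{\left(l,z \right)} = l + z$ ($y{\left(l,z \right)} = z + l = l + z$)
$G{\left(a,D \right)} = -30 + a$ ($G{\left(a,D \right)} = \left(0 + a\right) + 6 \left(-5\right) = a - 30 = -30 + a$)
$W = -31$ ($W = -53 - \left(-30 + 8\right) = -53 - -22 = -53 + 22 = -31$)
$\left(- \frac{85}{-10} + W\right) n{\left(0 \right)} = \left(- \frac{85}{-10} - 31\right) 88 = \left(\left(-85\right) \left(- \frac{1}{10}\right) - 31\right) 88 = \left(\frac{17}{2} - 31\right) 88 = \left(- \frac{45}{2}\right) 88 = -1980$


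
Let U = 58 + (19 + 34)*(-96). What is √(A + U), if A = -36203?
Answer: I*√41233 ≈ 203.06*I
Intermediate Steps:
U = -5030 (U = 58 + 53*(-96) = 58 - 5088 = -5030)
√(A + U) = √(-36203 - 5030) = √(-41233) = I*√41233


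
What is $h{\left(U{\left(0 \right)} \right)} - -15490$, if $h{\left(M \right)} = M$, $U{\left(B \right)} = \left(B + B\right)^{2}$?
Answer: $15490$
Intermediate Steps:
$U{\left(B \right)} = 4 B^{2}$ ($U{\left(B \right)} = \left(2 B\right)^{2} = 4 B^{2}$)
$h{\left(U{\left(0 \right)} \right)} - -15490 = 4 \cdot 0^{2} - -15490 = 4 \cdot 0 + 15490 = 0 + 15490 = 15490$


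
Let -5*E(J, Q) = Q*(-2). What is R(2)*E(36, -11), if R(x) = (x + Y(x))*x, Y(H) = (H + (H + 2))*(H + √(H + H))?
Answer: -1144/5 ≈ -228.80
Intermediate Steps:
Y(H) = (2 + 2*H)*(H + √2*√H) (Y(H) = (H + (2 + H))*(H + √(2*H)) = (2 + 2*H)*(H + √2*√H))
E(J, Q) = 2*Q/5 (E(J, Q) = -Q*(-2)/5 = -(-2)*Q/5 = 2*Q/5)
R(x) = x*(2*x² + 3*x + 2*√2*√x + 2*√2*x^(3/2)) (R(x) = (x + (2*x + 2*x² + 2*√2*√x + 2*√2*x^(3/2)))*x = (2*x² + 3*x + 2*√2*√x + 2*√2*x^(3/2))*x = x*(2*x² + 3*x + 2*√2*√x + 2*√2*x^(3/2)))
R(2)*E(36, -11) = (2*(2*2² + 3*2 + 2*√2*√2 + 2*√2*2^(3/2)))*((⅖)*(-11)) = (2*(2*4 + 6 + 4 + 2*√2*(2*√2)))*(-22/5) = (2*(8 + 6 + 4 + 8))*(-22/5) = (2*26)*(-22/5) = 52*(-22/5) = -1144/5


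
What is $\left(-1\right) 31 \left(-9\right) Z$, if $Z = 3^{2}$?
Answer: $2511$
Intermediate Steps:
$Z = 9$
$\left(-1\right) 31 \left(-9\right) Z = \left(-1\right) 31 \left(-9\right) 9 = \left(-31\right) \left(-9\right) 9 = 279 \cdot 9 = 2511$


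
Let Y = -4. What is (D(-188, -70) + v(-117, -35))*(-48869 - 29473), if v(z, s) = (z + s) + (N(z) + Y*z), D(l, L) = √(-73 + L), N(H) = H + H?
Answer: -6424044 - 78342*I*√143 ≈ -6.424e+6 - 9.3683e+5*I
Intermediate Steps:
N(H) = 2*H
v(z, s) = s - z (v(z, s) = (z + s) + (2*z - 4*z) = (s + z) - 2*z = s - z)
(D(-188, -70) + v(-117, -35))*(-48869 - 29473) = (√(-73 - 70) + (-35 - 1*(-117)))*(-48869 - 29473) = (√(-143) + (-35 + 117))*(-78342) = (I*√143 + 82)*(-78342) = (82 + I*√143)*(-78342) = -6424044 - 78342*I*√143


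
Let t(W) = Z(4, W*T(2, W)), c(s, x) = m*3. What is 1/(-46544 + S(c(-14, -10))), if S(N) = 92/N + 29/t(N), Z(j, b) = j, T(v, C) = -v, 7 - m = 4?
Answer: -36/1674955 ≈ -2.1493e-5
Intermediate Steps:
m = 3 (m = 7 - 1*4 = 7 - 4 = 3)
c(s, x) = 9 (c(s, x) = 3*3 = 9)
t(W) = 4
S(N) = 29/4 + 92/N (S(N) = 92/N + 29/4 = 29/4 + 92/N)
1/(-46544 + S(c(-14, -10))) = 1/(-46544 + (29/4 + 92/9)) = 1/(-46544 + 629/36) = 1/(-1674955/36) = -36/1674955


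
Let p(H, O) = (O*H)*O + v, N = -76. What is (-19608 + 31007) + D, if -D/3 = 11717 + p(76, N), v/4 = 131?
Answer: -1342252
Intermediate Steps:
v = 524 (v = 4*131 = 524)
p(H, O) = 524 + H*O² (p(H, O) = (O*H)*O + 524 = (H*O)*O + 524 = H*O² + 524 = 524 + H*O²)
D = -1353651 (D = -3*(11717 + (524 + 76*(-76)²)) = -3*(11717 + (524 + 76*5776)) = -3*(11717 + (524 + 438976)) = -3*(11717 + 439500) = -3*451217 = -1353651)
(-19608 + 31007) + D = (-19608 + 31007) - 1353651 = 11399 - 1353651 = -1342252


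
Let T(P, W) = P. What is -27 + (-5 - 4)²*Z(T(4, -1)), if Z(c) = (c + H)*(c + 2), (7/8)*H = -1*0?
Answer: 1917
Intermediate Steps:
H = 0 (H = 8*(-1*0)/7 = (8/7)*0 = 0)
Z(c) = c*(2 + c) (Z(c) = (c + 0)*(c + 2) = c*(2 + c))
-27 + (-5 - 4)²*Z(T(4, -1)) = -27 + (-5 - 4)²*(4*(2 + 4)) = -27 + (-9)²*(4*6) = -27 + 81*24 = -27 + 1944 = 1917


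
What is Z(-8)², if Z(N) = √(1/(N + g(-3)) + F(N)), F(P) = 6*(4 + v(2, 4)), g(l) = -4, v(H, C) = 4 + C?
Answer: 863/12 ≈ 71.917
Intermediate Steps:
F(P) = 72 (F(P) = 6*(4 + (4 + 4)) = 6*(4 + 8) = 6*12 = 72)
Z(N) = √(72 + 1/(-4 + N)) (Z(N) = √(1/(N - 4) + 72) = √(1/(-4 + N) + 72) = √(72 + 1/(-4 + N)))
Z(-8)² = (√((-287 + 72*(-8))/(-4 - 8)))² = (√((-287 - 576)/(-12)))² = (√(-1/12*(-863)))² = (√(863/12))² = (√2589/6)² = 863/12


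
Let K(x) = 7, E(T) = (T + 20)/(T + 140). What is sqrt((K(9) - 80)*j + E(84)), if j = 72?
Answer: I*sqrt(1030085)/14 ≈ 72.495*I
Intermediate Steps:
E(T) = (20 + T)/(140 + T)
sqrt((K(9) - 80)*j + E(84)) = sqrt((7 - 80)*72 + (20 + 84)/(140 + 84)) = sqrt(-73*72 + 104/224) = sqrt(-5256 + (1/224)*104) = sqrt(-5256 + 13/28) = sqrt(-147155/28) = I*sqrt(1030085)/14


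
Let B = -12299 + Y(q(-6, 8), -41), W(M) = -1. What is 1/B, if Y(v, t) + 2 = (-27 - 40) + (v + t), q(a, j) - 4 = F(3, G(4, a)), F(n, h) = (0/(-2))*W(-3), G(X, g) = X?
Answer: -1/12405 ≈ -8.0613e-5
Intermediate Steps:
F(n, h) = 0 (F(n, h) = (0/(-2))*(-1) = (0*(-½))*(-1) = 0*(-1) = 0)
q(a, j) = 4 (q(a, j) = 4 + 0 = 4)
Y(v, t) = -69 + t + v (Y(v, t) = -2 + ((-27 - 40) + (v + t)) = -2 + (-67 + (t + v)) = -2 + (-67 + t + v) = -69 + t + v)
B = -12405 (B = -12299 + (-69 - 41 + 4) = -12299 - 106 = -12405)
1/B = 1/(-12405) = -1/12405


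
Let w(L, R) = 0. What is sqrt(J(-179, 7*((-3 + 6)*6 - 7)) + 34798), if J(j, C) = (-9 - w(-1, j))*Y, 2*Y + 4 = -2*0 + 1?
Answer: sqrt(139246)/2 ≈ 186.58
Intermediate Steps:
Y = -3/2 (Y = -2 + (-2*0 + 1)/2 = -2 + (0 + 1)/2 = -2 + (1/2)*1 = -2 + 1/2 = -3/2 ≈ -1.5000)
J(j, C) = 27/2 (J(j, C) = (-9 - 1*0)*(-3/2) = (-9 + 0)*(-3/2) = -9*(-3/2) = 27/2)
sqrt(J(-179, 7*((-3 + 6)*6 - 7)) + 34798) = sqrt(27/2 + 34798) = sqrt(69623/2) = sqrt(139246)/2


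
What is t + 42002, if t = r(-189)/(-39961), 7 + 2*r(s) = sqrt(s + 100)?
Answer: 3356883851/79922 - I*sqrt(89)/79922 ≈ 42002.0 - 0.00011804*I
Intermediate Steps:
r(s) = -7/2 + sqrt(100 + s)/2 (r(s) = -7/2 + sqrt(s + 100)/2 = -7/2 + sqrt(100 + s)/2)
t = 7/79922 - I*sqrt(89)/79922 (t = (-7/2 + sqrt(100 - 189)/2)/(-39961) = (-7/2 + sqrt(-89)/2)*(-1/39961) = (-7/2 + (I*sqrt(89))/2)*(-1/39961) = (-7/2 + I*sqrt(89)/2)*(-1/39961) = 7/79922 - I*sqrt(89)/79922 ≈ 8.7585e-5 - 0.00011804*I)
t + 42002 = (7/79922 - I*sqrt(89)/79922) + 42002 = 3356883851/79922 - I*sqrt(89)/79922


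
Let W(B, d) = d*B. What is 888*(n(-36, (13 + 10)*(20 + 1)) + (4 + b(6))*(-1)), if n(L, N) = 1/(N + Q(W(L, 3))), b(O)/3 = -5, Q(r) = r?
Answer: 1221296/125 ≈ 9770.4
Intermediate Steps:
W(B, d) = B*d
b(O) = -15 (b(O) = 3*(-5) = -15)
n(L, N) = 1/(N + 3*L) (n(L, N) = 1/(N + L*3) = 1/(N + 3*L))
888*(n(-36, (13 + 10)*(20 + 1)) + (4 + b(6))*(-1)) = 888*(1/((13 + 10)*(20 + 1) + 3*(-36)) + (4 - 15)*(-1)) = 888*(1/(23*21 - 108) - 11*(-1)) = 888*(1/(483 - 108) + 11) = 888*(1/375 + 11) = 888*(4126/375) = 1221296/125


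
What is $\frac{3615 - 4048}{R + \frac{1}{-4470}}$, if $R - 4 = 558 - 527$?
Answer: $- \frac{1935510}{156449} \approx -12.372$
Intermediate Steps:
$R = 35$ ($R = 4 + \left(558 - 527\right) = 4 + 31 = 35$)
$\frac{3615 - 4048}{R + \frac{1}{-4470}} = \frac{3615 - 4048}{35 + \frac{1}{-4470}} = - \frac{433}{35 - \frac{1}{4470}} = - \frac{433}{\frac{156449}{4470}} = \left(-433\right) \frac{4470}{156449} = - \frac{1935510}{156449}$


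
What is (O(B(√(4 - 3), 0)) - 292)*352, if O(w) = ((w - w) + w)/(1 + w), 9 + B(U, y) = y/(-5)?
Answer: -102388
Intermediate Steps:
B(U, y) = -9 - y/5 (B(U, y) = -9 + y/(-5) = -9 + y*(-⅕) = -9 - y/5)
O(w) = w/(1 + w) (O(w) = (0 + w)/(1 + w) = w/(1 + w))
(O(B(√(4 - 3), 0)) - 292)*352 = ((-9 - ⅕*0)/(1 + (-9 - ⅕*0)) - 292)*352 = ((-9 + 0)/(1 + (-9 + 0)) - 292)*352 = (-9/(1 - 9) - 292)*352 = (-9/(-8) - 292)*352 = (-9*(-⅛) - 292)*352 = (9/8 - 292)*352 = -2327/8*352 = -102388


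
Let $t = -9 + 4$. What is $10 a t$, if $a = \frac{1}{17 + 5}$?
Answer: $- \frac{25}{11} \approx -2.2727$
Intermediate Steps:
$a = \frac{1}{22} \approx 0.045455$
$t = -5$
$10 a t = 10 \cdot \frac{1}{22} \left(-5\right) = \frac{5}{11} \left(-5\right) = - \frac{25}{11}$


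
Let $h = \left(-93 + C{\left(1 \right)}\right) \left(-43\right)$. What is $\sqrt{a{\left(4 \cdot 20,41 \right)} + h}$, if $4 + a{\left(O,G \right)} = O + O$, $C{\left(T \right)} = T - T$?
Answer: $\sqrt{4155} \approx 64.459$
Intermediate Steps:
$C{\left(T \right)} = 0$
$a{\left(O,G \right)} = -4 + 2 O$ ($a{\left(O,G \right)} = -4 + \left(O + O\right) = -4 + 2 O$)
$h = 3999$ ($h = \left(-93 + 0\right) \left(-43\right) = \left(-93\right) \left(-43\right) = 3999$)
$\sqrt{a{\left(4 \cdot 20,41 \right)} + h} = \sqrt{\left(-4 + 2 \cdot 4 \cdot 20\right) + 3999} = \sqrt{\left(-4 + 2 \cdot 80\right) + 3999} = \sqrt{\left(-4 + 160\right) + 3999} = \sqrt{156 + 3999} = \sqrt{4155}$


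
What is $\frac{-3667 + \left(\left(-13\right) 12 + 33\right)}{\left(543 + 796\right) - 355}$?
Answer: $- \frac{1895}{492} \approx -3.8516$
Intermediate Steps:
$\frac{-3667 + \left(\left(-13\right) 12 + 33\right)}{\left(543 + 796\right) - 355} = \frac{-3667 + \left(-156 + 33\right)}{1339 - 355} = \frac{-3667 - 123}{984} = \left(-3790\right) \frac{1}{984} = - \frac{1895}{492}$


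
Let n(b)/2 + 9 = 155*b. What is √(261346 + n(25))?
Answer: √269078 ≈ 518.73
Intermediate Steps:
n(b) = -18 + 310*b (n(b) = -18 + 2*(155*b) = -18 + 310*b)
√(261346 + n(25)) = √(261346 + (-18 + 310*25)) = √(261346 + (-18 + 7750)) = √(261346 + 7732) = √269078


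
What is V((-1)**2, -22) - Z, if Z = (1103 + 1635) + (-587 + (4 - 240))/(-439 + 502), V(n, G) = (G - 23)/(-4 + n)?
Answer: -170726/63 ≈ -2709.9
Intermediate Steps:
V(n, G) = (-23 + G)/(-4 + n)
Z = 171671/63 (Z = 2738 + (-587 - 236)/63 = 2738 - 823*1/63 = 2738 - 823/63 = 171671/63 ≈ 2724.9)
V((-1)**2, -22) - Z = (-23 - 22)/(-4 + (-1)**2) - 1*171671/63 = -45/(-4 + 1) - 171671/63 = -45/(-3) - 171671/63 = -1/3*(-45) - 171671/63 = 15 - 171671/63 = -170726/63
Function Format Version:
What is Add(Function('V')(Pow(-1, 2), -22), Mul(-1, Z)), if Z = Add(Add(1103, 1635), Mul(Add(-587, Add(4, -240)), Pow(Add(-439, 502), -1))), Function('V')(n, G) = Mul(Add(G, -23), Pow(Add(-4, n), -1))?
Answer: Rational(-170726, 63) ≈ -2709.9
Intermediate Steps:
Function('V')(n, G) = Mul(Pow(Add(-4, n), -1), Add(-23, G)) (Function('V')(n, G) = Mul(Add(-23, G), Pow(Add(-4, n), -1)) = Mul(Pow(Add(-4, n), -1), Add(-23, G)))
Z = Rational(171671, 63) (Z = Add(2738, Mul(Add(-587, -236), Pow(63, -1))) = Add(2738, Mul(-823, Rational(1, 63))) = Add(2738, Rational(-823, 63)) = Rational(171671, 63) ≈ 2724.9)
Add(Function('V')(Pow(-1, 2), -22), Mul(-1, Z)) = Add(Mul(Pow(Add(-4, Pow(-1, 2)), -1), Add(-23, -22)), Mul(-1, Rational(171671, 63))) = Add(Mul(Pow(Add(-4, 1), -1), -45), Rational(-171671, 63)) = Add(Mul(Pow(-3, -1), -45), Rational(-171671, 63)) = Add(Mul(Rational(-1, 3), -45), Rational(-171671, 63)) = Add(15, Rational(-171671, 63)) = Rational(-170726, 63)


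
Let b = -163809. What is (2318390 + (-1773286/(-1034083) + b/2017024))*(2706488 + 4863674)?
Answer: 18303259747015827292254357/1042885114496 ≈ 1.7551e+13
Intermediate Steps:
(2318390 + (-1773286/(-1034083) + b/2017024))*(2706488 + 4863674) = (2318390 + (-1773286/(-1034083) - 163809/2017024))*(2706488 + 4863674) = (2318390 + (-1773286*(-1/1034083) - 163809*1/2017024))*7570162 = (2318390 + (1773286/1034083 - 163809/2017024))*7570162 = (2318390 + 3407368318717/2085770228992)*7570162 = (4835632248561081597/2085770228992)*7570162 = 18303259747015827292254357/1042885114496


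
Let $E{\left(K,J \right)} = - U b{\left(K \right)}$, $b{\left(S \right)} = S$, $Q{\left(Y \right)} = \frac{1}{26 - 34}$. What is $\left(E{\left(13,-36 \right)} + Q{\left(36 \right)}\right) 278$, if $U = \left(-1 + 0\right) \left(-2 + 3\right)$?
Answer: $\frac{14317}{4} \approx 3579.3$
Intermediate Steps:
$Q{\left(Y \right)} = - \frac{1}{8}$ ($Q{\left(Y \right)} = \frac{1}{-8} = - \frac{1}{8}$)
$U = -1$ ($U = \left(-1\right) 1 = -1$)
$E{\left(K,J \right)} = K$ ($E{\left(K,J \right)} = \left(-1\right) \left(-1\right) K = 1 K = K$)
$\left(E{\left(13,-36 \right)} + Q{\left(36 \right)}\right) 278 = \left(13 - \frac{1}{8}\right) 278 = \frac{103}{8} \cdot 278 = \frac{14317}{4}$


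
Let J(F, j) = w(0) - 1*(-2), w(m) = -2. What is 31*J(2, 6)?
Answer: 0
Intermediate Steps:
J(F, j) = 0 (J(F, j) = -2 - 1*(-2) = -2 + 2 = 0)
31*J(2, 6) = 31*0 = 0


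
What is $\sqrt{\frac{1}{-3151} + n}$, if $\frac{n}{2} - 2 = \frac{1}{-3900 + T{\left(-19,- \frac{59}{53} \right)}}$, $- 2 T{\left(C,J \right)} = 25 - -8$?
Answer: $\frac{\sqrt{2436257226637185}}{24681783} \approx 1.9998$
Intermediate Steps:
$T{\left(C,J \right)} = - \frac{33}{2}$ ($T{\left(C,J \right)} = - \frac{25 - -8}{2} = - \frac{25 + 8}{2} = \left(- \frac{1}{2}\right) 33 = - \frac{33}{2}$)
$n = \frac{31328}{7833}$ ($n = 4 + \frac{2}{-3900 - \frac{33}{2}} = 4 + \frac{2}{- \frac{7833}{2}} = 4 + 2 \left(- \frac{2}{7833}\right) = 4 - \frac{4}{7833} = \frac{31328}{7833} \approx 3.9995$)
$\sqrt{\frac{1}{-3151} + n} = \sqrt{\frac{1}{-3151} + \frac{31328}{7833}} = \sqrt{- \frac{1}{3151} + \frac{31328}{7833}} = \sqrt{\frac{98706695}{24681783}} = \frac{\sqrt{2436257226637185}}{24681783}$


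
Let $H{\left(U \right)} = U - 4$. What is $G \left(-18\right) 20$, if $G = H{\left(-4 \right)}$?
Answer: $2880$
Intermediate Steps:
$H{\left(U \right)} = -4 + U$ ($H{\left(U \right)} = U - 4 = -4 + U$)
$G = -8$ ($G = -4 - 4 = -8$)
$G \left(-18\right) 20 = \left(-8\right) \left(-18\right) 20 = 144 \cdot 20 = 2880$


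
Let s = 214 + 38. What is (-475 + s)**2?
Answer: 49729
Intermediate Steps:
s = 252
(-475 + s)**2 = (-475 + 252)**2 = (-223)**2 = 49729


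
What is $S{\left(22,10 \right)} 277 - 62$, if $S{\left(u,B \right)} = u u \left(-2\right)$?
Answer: $-268198$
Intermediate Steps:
$S{\left(u,B \right)} = - 2 u^{2}$ ($S{\left(u,B \right)} = u^{2} \left(-2\right) = - 2 u^{2}$)
$S{\left(22,10 \right)} 277 - 62 = - 2 \cdot 22^{2} \cdot 277 - 62 = \left(-2\right) 484 \cdot 277 - 62 = \left(-968\right) 277 - 62 = -268136 - 62 = -268198$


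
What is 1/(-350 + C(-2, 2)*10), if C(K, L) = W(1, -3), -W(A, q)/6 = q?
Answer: -1/170 ≈ -0.0058824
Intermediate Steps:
W(A, q) = -6*q
C(K, L) = 18 (C(K, L) = -6*(-3) = 18)
1/(-350 + C(-2, 2)*10) = 1/(-350 + 18*10) = 1/(-350 + 180) = 1/(-170) = -1/170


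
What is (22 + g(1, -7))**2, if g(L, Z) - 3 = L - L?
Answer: 625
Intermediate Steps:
g(L, Z) = 3 (g(L, Z) = 3 + (L - L) = 3 + 0 = 3)
(22 + g(1, -7))**2 = (22 + 3)**2 = 25**2 = 625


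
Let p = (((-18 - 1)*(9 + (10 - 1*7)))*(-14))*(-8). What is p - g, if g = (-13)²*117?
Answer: -45309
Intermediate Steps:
g = 19773 (g = 169*117 = 19773)
p = -25536 (p = (-19*(9 + (10 - 7))*(-14))*(-8) = (-19*(9 + 3)*(-14))*(-8) = (-19*12*(-14))*(-8) = -228*(-14)*(-8) = 3192*(-8) = -25536)
p - g = -25536 - 1*19773 = -25536 - 19773 = -45309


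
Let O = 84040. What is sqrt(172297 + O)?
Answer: sqrt(256337) ≈ 506.30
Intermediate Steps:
sqrt(172297 + O) = sqrt(172297 + 84040) = sqrt(256337)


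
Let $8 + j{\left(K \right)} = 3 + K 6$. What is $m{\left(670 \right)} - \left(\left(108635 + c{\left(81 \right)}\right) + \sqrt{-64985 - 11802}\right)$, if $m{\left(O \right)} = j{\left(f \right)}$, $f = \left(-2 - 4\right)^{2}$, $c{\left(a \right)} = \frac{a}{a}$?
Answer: $-108425 - i \sqrt{76787} \approx -1.0843 \cdot 10^{5} - 277.1 i$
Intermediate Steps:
$c{\left(a \right)} = 1$
$f = 36$ ($f = \left(-6\right)^{2} = 36$)
$j{\left(K \right)} = -5 + 6 K$ ($j{\left(K \right)} = -8 + \left(3 + K 6\right) = -8 + \left(3 + 6 K\right) = -5 + 6 K$)
$m{\left(O \right)} = 211$ ($m{\left(O \right)} = -5 + 6 \cdot 36 = -5 + 216 = 211$)
$m{\left(670 \right)} - \left(\left(108635 + c{\left(81 \right)}\right) + \sqrt{-64985 - 11802}\right) = 211 - \left(\left(108635 + 1\right) + \sqrt{-64985 - 11802}\right) = 211 - \left(108636 + \sqrt{-76787}\right) = 211 - \left(108636 + i \sqrt{76787}\right) = -108425 - i \sqrt{76787}$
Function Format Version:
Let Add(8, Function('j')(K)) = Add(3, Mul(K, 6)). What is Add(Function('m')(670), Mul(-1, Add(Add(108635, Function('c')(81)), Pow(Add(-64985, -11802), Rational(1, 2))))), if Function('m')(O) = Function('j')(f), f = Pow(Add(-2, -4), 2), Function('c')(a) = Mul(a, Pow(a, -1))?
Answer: Add(-108425, Mul(-1, I, Pow(76787, Rational(1, 2)))) ≈ Add(-1.0843e+5, Mul(-277.10, I))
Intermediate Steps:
Function('c')(a) = 1
f = 36 (f = Pow(-6, 2) = 36)
Function('j')(K) = Add(-5, Mul(6, K)) (Function('j')(K) = Add(-8, Add(3, Mul(K, 6))) = Add(-8, Add(3, Mul(6, K))) = Add(-5, Mul(6, K)))
Function('m')(O) = 211 (Function('m')(O) = Add(-5, Mul(6, 36)) = Add(-5, 216) = 211)
Add(Function('m')(670), Mul(-1, Add(Add(108635, Function('c')(81)), Pow(Add(-64985, -11802), Rational(1, 2))))) = Add(211, Mul(-1, Add(Add(108635, 1), Pow(Add(-64985, -11802), Rational(1, 2))))) = Add(211, Mul(-1, Add(108636, Pow(-76787, Rational(1, 2))))) = Add(211, Mul(-1, Add(108636, Mul(I, Pow(76787, Rational(1, 2)))))) = Add(211, Add(-108636, Mul(-1, I, Pow(76787, Rational(1, 2))))) = Add(-108425, Mul(-1, I, Pow(76787, Rational(1, 2))))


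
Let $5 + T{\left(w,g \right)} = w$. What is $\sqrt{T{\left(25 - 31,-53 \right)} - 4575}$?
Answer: $i \sqrt{4586} \approx 67.72 i$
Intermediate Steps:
$T{\left(w,g \right)} = -5 + w$
$\sqrt{T{\left(25 - 31,-53 \right)} - 4575} = \sqrt{\left(-5 + \left(25 - 31\right)\right) - 4575} = \sqrt{\left(-5 - 6\right) - 4575} = \sqrt{-11 - 4575} = \sqrt{-4586} = i \sqrt{4586}$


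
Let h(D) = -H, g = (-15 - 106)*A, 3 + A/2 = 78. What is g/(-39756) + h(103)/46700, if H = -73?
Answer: 70875599/154717100 ≈ 0.45810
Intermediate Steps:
A = 150 (A = -6 + 2*78 = -6 + 156 = 150)
g = -18150 (g = (-15 - 106)*150 = -121*150 = -18150)
h(D) = 73 (h(D) = -1*(-73) = 73)
g/(-39756) + h(103)/46700 = -18150/(-39756) + 73/46700 = -18150*(-1/39756) + 73*(1/46700) = 3025/6626 + 73/46700 = 70875599/154717100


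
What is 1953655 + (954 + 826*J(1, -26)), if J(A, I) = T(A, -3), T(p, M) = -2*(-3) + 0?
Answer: 1959565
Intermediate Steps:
T(p, M) = 6 (T(p, M) = 6 + 0 = 6)
J(A, I) = 6
1953655 + (954 + 826*J(1, -26)) = 1953655 + (954 + 826*6) = 1953655 + (954 + 4956) = 1953655 + 5910 = 1959565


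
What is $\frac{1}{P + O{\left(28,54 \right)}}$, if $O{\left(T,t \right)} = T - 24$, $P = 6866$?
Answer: $\frac{1}{6870} \approx 0.00014556$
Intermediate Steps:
$O{\left(T,t \right)} = -24 + T$
$\frac{1}{P + O{\left(28,54 \right)}} = \frac{1}{6866 + \left(-24 + 28\right)} = \frac{1}{6866 + 4} = \frac{1}{6870}$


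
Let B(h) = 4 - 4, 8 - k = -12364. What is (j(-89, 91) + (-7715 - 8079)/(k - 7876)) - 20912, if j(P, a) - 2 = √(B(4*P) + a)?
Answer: -47013577/2248 + √91 ≈ -20904.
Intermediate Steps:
k = 12372 (k = 8 - 1*(-12364) = 8 + 12364 = 12372)
B(h) = 0
j(P, a) = 2 + √a (j(P, a) = 2 + √(0 + a) = 2 + √a)
(j(-89, 91) + (-7715 - 8079)/(k - 7876)) - 20912 = ((2 + √91) + (-7715 - 8079)/(12372 - 7876)) - 20912 = ((2 + √91) - 15794/4496) - 20912 = ((2 + √91) - 15794*1/4496) - 20912 = ((2 + √91) - 7897/2248) - 20912 = (-3401/2248 + √91) - 20912 = -47013577/2248 + √91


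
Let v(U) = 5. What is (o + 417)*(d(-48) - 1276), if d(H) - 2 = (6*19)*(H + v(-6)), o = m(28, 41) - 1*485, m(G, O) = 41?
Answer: 166752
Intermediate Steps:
o = -444 (o = 41 - 1*485 = 41 - 485 = -444)
d(H) = 572 + 114*H (d(H) = 2 + (6*19)*(H + 5) = 2 + 114*(5 + H) = 2 + (570 + 114*H) = 572 + 114*H)
(o + 417)*(d(-48) - 1276) = (-444 + 417)*((572 + 114*(-48)) - 1276) = -27*((572 - 5472) - 1276) = -27*(-4900 - 1276) = -27*(-6176) = 166752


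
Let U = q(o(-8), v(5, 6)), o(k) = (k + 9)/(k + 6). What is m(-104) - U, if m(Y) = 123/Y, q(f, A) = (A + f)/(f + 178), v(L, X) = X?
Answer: -44809/36920 ≈ -1.2137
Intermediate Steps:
o(k) = (9 + k)/(6 + k)
q(f, A) = (A + f)/(178 + f)
U = 11/355 (U = (6 + (9 - 8)/(6 - 8))/(178 + (9 - 8)/(6 - 8)) = (6 + 1/(-2))/(178 + 1/(-2)) = (6 - ½*1)/(178 - ½*1) = (6 - ½)/(178 - ½) = (11/2)/(355/2) = (2/355)*(11/2) = 11/355 ≈ 0.030986)
m(-104) - U = 123/(-104) - 1*11/355 = 123*(-1/104) - 11/355 = -123/104 - 11/355 = -44809/36920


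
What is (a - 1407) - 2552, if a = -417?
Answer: -4376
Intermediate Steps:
(a - 1407) - 2552 = (-417 - 1407) - 2552 = -1824 - 2552 = -4376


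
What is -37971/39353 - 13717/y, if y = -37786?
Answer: -894967105/1486992458 ≈ -0.60186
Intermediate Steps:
-37971/39353 - 13717/y = -37971/39353 - 13717/(-37786) = -37971*1/39353 - 13717*(-1/37786) = -37971/39353 + 13717/37786 = -894967105/1486992458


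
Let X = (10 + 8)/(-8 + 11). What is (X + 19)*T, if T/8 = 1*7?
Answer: 1400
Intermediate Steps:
X = 6 (X = 18/3 = 18*(⅓) = 6)
T = 56 (T = 8*(1*7) = 8*7 = 56)
(X + 19)*T = (6 + 19)*56 = 25*56 = 1400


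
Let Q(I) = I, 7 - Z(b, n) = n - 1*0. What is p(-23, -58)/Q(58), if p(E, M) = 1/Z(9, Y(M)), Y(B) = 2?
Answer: 1/290 ≈ 0.0034483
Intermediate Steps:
Z(b, n) = 7 - n (Z(b, n) = 7 - (n - 1*0) = 7 - (n + 0) = 7 - n)
p(E, M) = 1/5 (p(E, M) = 1/(7 - 1*2) = 1/(7 - 2) = 1/5)
p(-23, -58)/Q(58) = (1/5)/58 = (1/5)*(1/58) = 1/290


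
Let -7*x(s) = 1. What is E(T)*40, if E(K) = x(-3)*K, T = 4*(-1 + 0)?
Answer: 160/7 ≈ 22.857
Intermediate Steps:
x(s) = -⅐ (x(s) = -⅐*1 = -⅐)
T = -4 (T = 4*(-1) = -4)
E(K) = -K/7
E(T)*40 = -⅐*(-4)*40 = (4/7)*40 = 160/7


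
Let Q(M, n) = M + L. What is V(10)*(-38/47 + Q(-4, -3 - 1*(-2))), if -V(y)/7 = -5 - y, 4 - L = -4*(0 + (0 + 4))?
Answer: 74970/47 ≈ 1595.1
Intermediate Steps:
L = 20 (L = 4 - (-4)*(0 + (0 + 4)) = 4 - (-4)*(0 + 4) = 4 - (-4)*4 = 4 - 1*(-16) = 4 + 16 = 20)
Q(M, n) = 20 + M (Q(M, n) = M + 20 = 20 + M)
V(y) = 35 + 7*y (V(y) = -7*(-5 - y) = 35 + 7*y)
V(10)*(-38/47 + Q(-4, -3 - 1*(-2))) = (35 + 7*10)*(-38/47 + (20 - 4)) = (35 + 70)*(-38*1/47 + 16) = 105*(-38/47 + 16) = 105*(714/47) = 74970/47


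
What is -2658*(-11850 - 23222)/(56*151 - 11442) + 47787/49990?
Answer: -2329996947129/74635070 ≈ -31219.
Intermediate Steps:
-2658*(-11850 - 23222)/(56*151 - 11442) + 47787/49990 = -2658*(-35072/(8456 - 11442)) + 47787*(1/49990) = -2658/((-2986*(-1/35072))) + 47787/49990 = -2658/1493/17536 + 47787/49990 = -2658*17536/1493 + 47787/49990 = -46610688/1493 + 47787/49990 = -2329996947129/74635070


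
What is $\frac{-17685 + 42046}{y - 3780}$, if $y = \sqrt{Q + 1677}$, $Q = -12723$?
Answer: $- \frac{2192490}{340463} - \frac{24361 i \sqrt{11046}}{14299446} \approx -6.4397 - 0.17905 i$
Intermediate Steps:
$y = i \sqrt{11046}$ ($y = \sqrt{-12723 + 1677} = \sqrt{-11046} = i \sqrt{11046} \approx 105.1 i$)
$\frac{-17685 + 42046}{y - 3780} = \frac{-17685 + 42046}{i \sqrt{11046} - 3780} = \frac{24361}{-3780 + i \sqrt{11046}}$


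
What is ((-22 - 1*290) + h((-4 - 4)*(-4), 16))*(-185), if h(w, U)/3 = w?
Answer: 39960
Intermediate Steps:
h(w, U) = 3*w
((-22 - 1*290) + h((-4 - 4)*(-4), 16))*(-185) = ((-22 - 1*290) + 3*((-4 - 4)*(-4)))*(-185) = ((-22 - 290) + 3*(-8*(-4)))*(-185) = (-312 + 3*32)*(-185) = (-312 + 96)*(-185) = -216*(-185) = 39960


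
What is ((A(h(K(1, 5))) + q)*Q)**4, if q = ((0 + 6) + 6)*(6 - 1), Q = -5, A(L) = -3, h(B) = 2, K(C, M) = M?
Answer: 6597500625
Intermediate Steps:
q = 60 (q = (6 + 6)*5 = 12*5 = 60)
((A(h(K(1, 5))) + q)*Q)**4 = ((-3 + 60)*(-5))**4 = (57*(-5))**4 = (-285)**4 = 6597500625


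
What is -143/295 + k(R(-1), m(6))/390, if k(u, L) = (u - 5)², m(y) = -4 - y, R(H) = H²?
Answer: -1021/2301 ≈ -0.44372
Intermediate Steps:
k(u, L) = (-5 + u)²
-143/295 + k(R(-1), m(6))/390 = -143/295 + (-5 + (-1)²)²/390 = -143*1/295 + (-5 + 1)²*(1/390) = -143/295 + (-4)²*(1/390) = -143/295 + 16*(1/390) = -143/295 + 8/195 = -1021/2301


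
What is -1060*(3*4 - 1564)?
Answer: 1645120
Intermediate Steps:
-1060*(3*4 - 1564) = -1060*(12 - 1564) = -1060*(-1552) = 1645120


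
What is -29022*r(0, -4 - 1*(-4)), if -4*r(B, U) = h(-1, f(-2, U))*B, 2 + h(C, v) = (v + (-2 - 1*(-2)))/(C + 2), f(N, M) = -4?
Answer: 0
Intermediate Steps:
h(C, v) = -2 + v/(2 + C) (h(C, v) = -2 + (v + (-2 - 1*(-2)))/(C + 2) = -2 + (v + (-2 + 2))/(2 + C) = -2 + (v + 0)/(2 + C) = -2 + v/(2 + C))
r(B, U) = 3*B/2 (r(B, U) = -(-4 - 4 - 2*(-1))/(2 - 1)*B/4 = -(-4 - 4 + 2)/1*B/4 = -1*(-6)*B/4 = -(-3)*B/2 = 3*B/2)
-29022*r(0, -4 - 1*(-4)) = -43533*0 = -29022*0 = 0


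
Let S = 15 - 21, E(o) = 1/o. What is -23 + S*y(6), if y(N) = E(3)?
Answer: -25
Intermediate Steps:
S = -6
y(N) = ⅓ (y(N) = 1/3 = ⅓)
-23 + S*y(6) = -23 - 6*⅓ = -23 - 2 = -25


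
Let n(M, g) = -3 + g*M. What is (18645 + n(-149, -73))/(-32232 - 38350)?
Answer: -29519/70582 ≈ -0.41822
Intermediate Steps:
n(M, g) = -3 + M*g
(18645 + n(-149, -73))/(-32232 - 38350) = (18645 + (-3 - 149*(-73)))/(-32232 - 38350) = (18645 + (-3 + 10877))/(-70582) = (18645 + 10874)*(-1/70582) = 29519*(-1/70582) = -29519/70582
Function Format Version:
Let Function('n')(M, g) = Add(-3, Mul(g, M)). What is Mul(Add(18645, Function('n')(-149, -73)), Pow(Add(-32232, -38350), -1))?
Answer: Rational(-29519, 70582) ≈ -0.41822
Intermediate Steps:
Function('n')(M, g) = Add(-3, Mul(M, g))
Mul(Add(18645, Function('n')(-149, -73)), Pow(Add(-32232, -38350), -1)) = Mul(Add(18645, Add(-3, Mul(-149, -73))), Pow(Add(-32232, -38350), -1)) = Mul(Add(18645, Add(-3, 10877)), Pow(-70582, -1)) = Mul(Add(18645, 10874), Rational(-1, 70582)) = Mul(29519, Rational(-1, 70582)) = Rational(-29519, 70582)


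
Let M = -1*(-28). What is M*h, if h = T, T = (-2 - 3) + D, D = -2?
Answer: -196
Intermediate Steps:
T = -7 (T = (-2 - 3) - 2 = -5 - 2 = -7)
h = -7
M = 28
M*h = 28*(-7) = -196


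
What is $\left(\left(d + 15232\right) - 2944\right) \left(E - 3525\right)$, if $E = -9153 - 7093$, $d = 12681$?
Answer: $-493662099$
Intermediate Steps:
$E = -16246$ ($E = -9153 - 7093 = -16246$)
$\left(\left(d + 15232\right) - 2944\right) \left(E - 3525\right) = \left(\left(12681 + 15232\right) - 2944\right) \left(-16246 - 3525\right) = \left(27913 - 2944\right) \left(-16246 - 3525\right) = 24969 \left(-19771\right) = -493662099$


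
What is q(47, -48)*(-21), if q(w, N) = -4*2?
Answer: 168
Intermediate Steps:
q(w, N) = -8
q(47, -48)*(-21) = -8*(-21) = 168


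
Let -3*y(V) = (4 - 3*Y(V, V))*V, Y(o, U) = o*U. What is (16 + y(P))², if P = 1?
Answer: 2209/9 ≈ 245.44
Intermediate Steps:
Y(o, U) = U*o
y(V) = -V*(4 - 3*V²)/3 (y(V) = -(4 - 3*V*V)*V/3 = -(4 - 3*V²)*V/3 = -V*(4 - 3*V²)/3)
(16 + y(P))² = (16 + 1*(-4/3 + 1²))² = (16 + 1*(-4/3 + 1))² = (16 + 1*(-⅓))² = (16 - ⅓)² = (47/3)² = 2209/9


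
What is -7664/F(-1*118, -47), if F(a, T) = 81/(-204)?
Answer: 521152/27 ≈ 19302.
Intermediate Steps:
F(a, T) = -27/68 (F(a, T) = 81*(-1/204) = -27/68)
-7664/F(-1*118, -47) = -7664/(-27/68) = -7664*(-68/27) = 521152/27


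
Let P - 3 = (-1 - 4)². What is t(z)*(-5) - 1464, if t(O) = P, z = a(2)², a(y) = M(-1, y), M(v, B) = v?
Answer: -1604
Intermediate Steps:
a(y) = -1
z = 1 (z = (-1)² = 1)
P = 28 (P = 3 + (-1 - 4)² = 3 + (-5)² = 3 + 25 = 28)
t(O) = 28
t(z)*(-5) - 1464 = 28*(-5) - 1464 = -140 - 1464 = -1604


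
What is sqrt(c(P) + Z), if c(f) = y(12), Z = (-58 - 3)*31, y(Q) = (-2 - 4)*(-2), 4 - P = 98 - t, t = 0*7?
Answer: I*sqrt(1879) ≈ 43.347*I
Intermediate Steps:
t = 0
P = -94 (P = 4 - (98 - 1*0) = 4 - (98 + 0) = 4 - 1*98 = 4 - 98 = -94)
y(Q) = 12 (y(Q) = -6*(-2) = 12)
Z = -1891 (Z = -61*31 = -1891)
c(f) = 12
sqrt(c(P) + Z) = sqrt(12 - 1891) = sqrt(-1879) = I*sqrt(1879)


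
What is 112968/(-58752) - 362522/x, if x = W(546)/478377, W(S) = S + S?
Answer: -3930902948257/24752 ≈ -1.5881e+8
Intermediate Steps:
W(S) = 2*S
x = 364/159459 (x = (2*546)/478377 = 1092*(1/478377) = 364/159459 ≈ 0.0022827)
112968/(-58752) - 362522/x = 112968/(-58752) - 362522/364/159459 = 112968*(-1/58752) - 362522*159459/364 = -523/272 - 28903697799/182 = -3930902948257/24752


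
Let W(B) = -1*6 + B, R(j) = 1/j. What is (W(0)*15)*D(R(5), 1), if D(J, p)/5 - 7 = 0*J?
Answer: -3150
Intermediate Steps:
R(j) = 1/j
D(J, p) = 35 (D(J, p) = 35 + 5*(0*J) = 35 + 5*0 = 35 + 0 = 35)
W(B) = -6 + B
(W(0)*15)*D(R(5), 1) = ((-6 + 0)*15)*35 = -6*15*35 = -90*35 = -3150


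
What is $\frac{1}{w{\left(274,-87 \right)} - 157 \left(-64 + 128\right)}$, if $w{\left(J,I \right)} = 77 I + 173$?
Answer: $- \frac{1}{16574} \approx -6.0335 \cdot 10^{-5}$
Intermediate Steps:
$w{\left(J,I \right)} = 173 + 77 I$
$\frac{1}{w{\left(274,-87 \right)} - 157 \left(-64 + 128\right)} = \frac{1}{\left(173 + 77 \left(-87\right)\right) - 157 \left(-64 + 128\right)} = \frac{1}{\left(173 - 6699\right) - 10048} = \frac{1}{-6526 - 10048} = \frac{1}{-16574} = - \frac{1}{16574}$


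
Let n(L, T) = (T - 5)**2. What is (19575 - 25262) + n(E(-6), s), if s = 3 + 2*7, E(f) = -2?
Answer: -5543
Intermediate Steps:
s = 17 (s = 3 + 14 = 17)
n(L, T) = (-5 + T)**2
(19575 - 25262) + n(E(-6), s) = (19575 - 25262) + (-5 + 17)**2 = -5687 + 12**2 = -5687 + 144 = -5543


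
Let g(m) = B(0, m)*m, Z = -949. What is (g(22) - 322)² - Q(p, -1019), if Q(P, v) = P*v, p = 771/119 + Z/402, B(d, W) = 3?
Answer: 3335865377/47838 ≈ 69733.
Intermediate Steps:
g(m) = 3*m
p = 197011/47838 (p = 771/119 - 949/402 = 197011/47838 ≈ 4.1183)
(g(22) - 322)² - Q(p, -1019) = (3*22 - 322)² - 197011*(-1019)/47838 = (66 - 322)² - 1*(-200754209/47838) = (-256)² + 200754209/47838 = 65536 + 200754209/47838 = 3335865377/47838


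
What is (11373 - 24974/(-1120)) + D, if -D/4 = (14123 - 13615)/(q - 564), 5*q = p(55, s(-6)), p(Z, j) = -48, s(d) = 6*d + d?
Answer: 4576862539/401520 ≈ 11399.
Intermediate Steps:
s(d) = 7*d
q = -48/5 (q = (⅕)*(-48) = -48/5 ≈ -9.6000)
D = 2540/717 (D = -4*(14123 - 13615)/(-48/5 - 564) = -2032/(-2868/5) = -2032*(-5)/2868 = -4*(-635/717) = 2540/717 ≈ 3.5425)
(11373 - 24974/(-1120)) + D = (11373 - 24974/(-1120)) + 2540/717 = (11373 - 24974*(-1/1120)) + 2540/717 = (11373 + 12487/560) + 2540/717 = 6381367/560 + 2540/717 = 4576862539/401520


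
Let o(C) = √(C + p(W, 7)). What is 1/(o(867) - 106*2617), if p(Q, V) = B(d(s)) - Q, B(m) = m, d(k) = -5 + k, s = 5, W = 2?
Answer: -277402/76951868739 - √865/76951868739 ≈ -3.6053e-6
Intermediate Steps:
p(Q, V) = -Q (p(Q, V) = (-5 + 5) - Q = 0 - Q = -Q)
o(C) = √(-2 + C) (o(C) = √(C - 1*2) = √(C - 2) = √(-2 + C))
1/(o(867) - 106*2617) = 1/(√(-2 + 867) - 106*2617) = 1/(√865 - 277402) = 1/(-277402 + √865)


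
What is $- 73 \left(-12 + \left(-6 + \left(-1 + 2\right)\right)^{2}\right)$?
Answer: $-949$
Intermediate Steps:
$- 73 \left(-12 + \left(-6 + \left(-1 + 2\right)\right)^{2}\right) = - 73 \left(-12 + \left(-6 + 1\right)^{2}\right) = - 73 \left(-12 + \left(-5\right)^{2}\right) = - 73 \left(-12 + 25\right) = \left(-73\right) 13 = -949$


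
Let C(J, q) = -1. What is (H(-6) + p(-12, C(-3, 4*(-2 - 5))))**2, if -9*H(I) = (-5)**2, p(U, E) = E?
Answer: 1156/81 ≈ 14.272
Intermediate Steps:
H(I) = -25/9 (H(I) = -1/9*(-5)**2 = -1/9*25 = -25/9)
(H(-6) + p(-12, C(-3, 4*(-2 - 5))))**2 = (-25/9 - 1)**2 = (-34/9)**2 = 1156/81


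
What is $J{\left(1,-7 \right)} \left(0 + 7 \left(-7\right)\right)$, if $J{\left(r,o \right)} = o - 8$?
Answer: $735$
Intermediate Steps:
$J{\left(r,o \right)} = -8 + o$
$J{\left(1,-7 \right)} \left(0 + 7 \left(-7\right)\right) = \left(-8 - 7\right) \left(0 + 7 \left(-7\right)\right) = - 15 \left(0 - 49\right) = \left(-15\right) \left(-49\right) = 735$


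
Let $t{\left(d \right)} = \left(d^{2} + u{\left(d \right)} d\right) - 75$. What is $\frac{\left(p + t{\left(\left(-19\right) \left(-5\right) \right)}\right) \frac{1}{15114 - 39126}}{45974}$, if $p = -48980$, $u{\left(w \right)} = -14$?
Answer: $\frac{5170}{137990961} \approx 3.7466 \cdot 10^{-5}$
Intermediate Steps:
$t{\left(d \right)} = -75 + d^{2} - 14 d$ ($t{\left(d \right)} = \left(d^{2} - 14 d\right) - 75 = -75 + d^{2} - 14 d$)
$\frac{\left(p + t{\left(\left(-19\right) \left(-5\right) \right)}\right) \frac{1}{15114 - 39126}}{45974} = \frac{\left(-48980 - \left(75 - 9025 + 14 \left(-19\right) \left(-5\right)\right)\right) \frac{1}{15114 - 39126}}{45974} = \frac{-48980 - \left(1405 - 9025\right)}{-24012} \cdot \frac{1}{45974} = \left(-48980 - -7620\right) \left(- \frac{1}{24012}\right) \frac{1}{45974} = \left(-48980 + 7620\right) \left(- \frac{1}{24012}\right) \frac{1}{45974} = \left(-41360\right) \left(- \frac{1}{24012}\right) \frac{1}{45974} = \frac{10340}{6003} \cdot \frac{1}{45974} = \frac{5170}{137990961}$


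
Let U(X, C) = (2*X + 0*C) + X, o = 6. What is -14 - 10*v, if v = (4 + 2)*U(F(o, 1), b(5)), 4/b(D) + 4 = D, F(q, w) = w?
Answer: -194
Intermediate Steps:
b(D) = 4/(-4 + D)
U(X, C) = 3*X (U(X, C) = (2*X + 0) + X = 2*X + X = 3*X)
v = 18 (v = (4 + 2)*(3*1) = 6*3 = 18)
-14 - 10*v = -14 - 10*18 = -14 - 180 = -194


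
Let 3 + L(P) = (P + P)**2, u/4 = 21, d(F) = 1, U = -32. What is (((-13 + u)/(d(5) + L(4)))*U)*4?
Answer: -4544/31 ≈ -146.58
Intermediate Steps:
u = 84 (u = 4*21 = 84)
L(P) = -3 + 4*P**2 (L(P) = -3 + (P + P)**2 = -3 + (2*P)**2 = -3 + 4*P**2)
(((-13 + u)/(d(5) + L(4)))*U)*4 = (((-13 + 84)/(1 + (-3 + 4*4**2)))*(-32))*4 = ((71/(1 + (-3 + 4*16)))*(-32))*4 = ((71/(1 + (-3 + 64)))*(-32))*4 = ((71/(1 + 61))*(-32))*4 = ((71/62)*(-32))*4 = -1136/31*4 = -4544/31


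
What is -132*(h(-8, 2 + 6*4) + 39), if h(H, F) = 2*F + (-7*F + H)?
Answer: 13068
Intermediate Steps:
h(H, F) = H - 5*F (h(H, F) = 2*F + (H - 7*F) = H - 5*F)
-132*(h(-8, 2 + 6*4) + 39) = -132*((-8 - 5*(2 + 6*4)) + 39) = -132*((-8 - 5*(2 + 24)) + 39) = -132*((-8 - 5*26) + 39) = -132*((-8 - 130) + 39) = -132*(-138 + 39) = -132*(-99) = 13068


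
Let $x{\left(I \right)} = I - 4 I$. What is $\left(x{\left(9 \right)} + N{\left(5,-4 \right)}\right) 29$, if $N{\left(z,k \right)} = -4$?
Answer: $-899$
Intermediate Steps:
$x{\left(I \right)} = - 3 I$
$\left(x{\left(9 \right)} + N{\left(5,-4 \right)}\right) 29 = \left(\left(-3\right) 9 - 4\right) 29 = \left(-27 - 4\right) 29 = \left(-31\right) 29 = -899$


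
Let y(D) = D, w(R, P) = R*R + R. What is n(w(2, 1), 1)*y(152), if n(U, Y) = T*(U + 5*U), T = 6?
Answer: 32832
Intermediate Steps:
w(R, P) = R + R² (w(R, P) = R² + R = R + R²)
n(U, Y) = 36*U (n(U, Y) = 6*(U + 5*U) = 6*(6*U) = 36*U)
n(w(2, 1), 1)*y(152) = (36*(2*(1 + 2)))*152 = (36*(2*3))*152 = (36*6)*152 = 216*152 = 32832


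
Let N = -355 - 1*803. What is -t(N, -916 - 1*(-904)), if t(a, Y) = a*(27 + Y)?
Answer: 17370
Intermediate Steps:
N = -1158 (N = -355 - 803 = -1158)
-t(N, -916 - 1*(-904)) = -(-1158)*(27 + (-916 - 1*(-904))) = -(-1158)*(27 + (-916 + 904)) = -(-1158)*(27 - 12) = -(-1158)*15 = -1*(-17370) = 17370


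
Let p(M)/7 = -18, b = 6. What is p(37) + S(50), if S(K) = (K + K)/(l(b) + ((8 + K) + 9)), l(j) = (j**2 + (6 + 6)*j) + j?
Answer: -22706/181 ≈ -125.45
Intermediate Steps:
l(j) = j**2 + 13*j (l(j) = (j**2 + 12*j) + j = j**2 + 13*j)
S(K) = 2*K/(131 + K) (S(K) = (K + K)/(6*(13 + 6) + ((8 + K) + 9)) = (2*K)/(6*19 + (17 + K)) = (2*K)/(114 + (17 + K)) = (2*K)/(131 + K) = 2*K/(131 + K))
p(M) = -126 (p(M) = 7*(-18) = -126)
p(37) + S(50) = -126 + 2*50/(131 + 50) = -126 + 2*50/181 = -126 + 2*50*(1/181) = -126 + 100/181 = -22706/181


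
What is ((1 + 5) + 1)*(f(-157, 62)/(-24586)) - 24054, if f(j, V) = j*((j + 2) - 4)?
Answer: -591566385/24586 ≈ -24061.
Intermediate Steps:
f(j, V) = j*(-2 + j) (f(j, V) = j*((2 + j) - 4) = j*(-2 + j))
((1 + 5) + 1)*(f(-157, 62)/(-24586)) - 24054 = ((1 + 5) + 1)*(-157*(-2 - 157)/(-24586)) - 24054 = (6 + 1)*(-157*(-159)*(-1/24586)) - 24054 = 7*(24963*(-1/24586)) - 24054 = 7*(-24963/24586) - 24054 = -174741/24586 - 24054 = -591566385/24586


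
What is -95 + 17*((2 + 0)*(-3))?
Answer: -197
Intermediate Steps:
-95 + 17*((2 + 0)*(-3)) = -95 + 17*(2*(-3)) = -95 + 17*(-6) = -95 - 102 = -197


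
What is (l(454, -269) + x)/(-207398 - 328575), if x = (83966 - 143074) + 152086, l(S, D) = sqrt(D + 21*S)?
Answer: -92978/535973 - sqrt(9265)/535973 ≈ -0.17365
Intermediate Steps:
x = 92978 (x = -59108 + 152086 = 92978)
(l(454, -269) + x)/(-207398 - 328575) = (sqrt(-269 + 21*454) + 92978)/(-207398 - 328575) = (sqrt(-269 + 9534) + 92978)/(-535973) = (sqrt(9265) + 92978)*(-1/535973) = (92978 + sqrt(9265))*(-1/535973) = -92978/535973 - sqrt(9265)/535973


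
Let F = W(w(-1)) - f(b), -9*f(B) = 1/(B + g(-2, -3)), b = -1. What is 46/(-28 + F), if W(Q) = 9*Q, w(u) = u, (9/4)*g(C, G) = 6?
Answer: -345/277 ≈ -1.2455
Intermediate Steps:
g(C, G) = 8/3 (g(C, G) = (4/9)*6 = 8/3)
f(B) = -1/(9*(8/3 + B)) (f(B) = -1/(9*(B + 8/3)) = -1/(9*(8/3 + B)))
F = -134/15 (F = 9*(-1) - (-1)/(24 + 9*(-1)) = -9 - (-1)/(24 - 9) = -9 - (-1)/15 = -9 - 1*(-1/15) = -9 + 1/15 = -134/15 ≈ -8.9333)
46/(-28 + F) = 46/(-28 - 134/15) = 46/(-554/15) = -15/554*46 = -345/277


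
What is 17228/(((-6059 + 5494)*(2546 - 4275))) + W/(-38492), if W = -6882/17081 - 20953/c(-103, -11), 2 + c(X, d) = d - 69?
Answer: 984291826443/89418168144760 ≈ 0.011008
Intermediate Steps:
c(X, d) = -71 + d (c(X, d) = -2 + (d - 69) = -2 + (-69 + d) = -71 + d)
W = 11526899/45182 (W = -6882/17081 - 20953/(-71 - 11) = -6882*1/17081 - 20953/(-82) = -222/551 - 20953*(-1/82) = -222/551 + 20953/82 = 11526899/45182 ≈ 255.12)
17228/(((-6059 + 5494)*(2546 - 4275))) + W/(-38492) = 17228/(((-6059 + 5494)*(2546 - 4275))) + (11526899/45182)/(-38492) = 17228/((-565*(-1729))) + (11526899/45182)*(-1/38492) = 17228/976885 - 11526899/1739145544 = 984291826443/89418168144760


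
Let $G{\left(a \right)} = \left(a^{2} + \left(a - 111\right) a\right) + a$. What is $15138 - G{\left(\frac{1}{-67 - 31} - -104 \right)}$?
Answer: $\frac{23765685}{4802} \approx 4949.1$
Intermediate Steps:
$G{\left(a \right)} = a + a^{2} + a \left(-111 + a\right)$ ($G{\left(a \right)} = \left(a^{2} + \left(-111 + a\right) a\right) + a = \left(a^{2} + a \left(-111 + a\right)\right) + a = a + a^{2} + a \left(-111 + a\right)$)
$15138 - G{\left(\frac{1}{-67 - 31} - -104 \right)} = 15138 - 2 \left(\frac{1}{-67 - 31} - -104\right) \left(-55 + \left(\frac{1}{-67 - 31} - -104\right)\right) = 15138 - 2 \left(\frac{1}{-98} + 104\right) \left(-55 + \left(\frac{1}{-98} + 104\right)\right) = 15138 - 2 \left(- \frac{1}{98} + 104\right) \left(-55 + \left(- \frac{1}{98} + 104\right)\right) = 15138 - 2 \cdot \frac{10191}{98} \left(-55 + \frac{10191}{98}\right) = 15138 - 2 \cdot \frac{10191}{98} \cdot \frac{4801}{98} = 15138 - \frac{48926991}{4802} = \frac{23765685}{4802}$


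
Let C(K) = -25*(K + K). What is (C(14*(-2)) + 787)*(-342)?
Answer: -747954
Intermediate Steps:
C(K) = -50*K
(C(14*(-2)) + 787)*(-342) = (-700*(-2) + 787)*(-342) = (-50*(-28) + 787)*(-342) = (1400 + 787)*(-342) = 2187*(-342) = -747954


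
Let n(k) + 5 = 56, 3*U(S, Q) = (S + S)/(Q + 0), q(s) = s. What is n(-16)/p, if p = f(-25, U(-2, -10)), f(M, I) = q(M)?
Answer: -51/25 ≈ -2.0400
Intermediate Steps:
U(S, Q) = 2*S/(3*Q) (U(S, Q) = ((S + S)/(Q + 0))/3 = ((2*S)/Q)/3 = (2*S/Q)/3 = 2*S/(3*Q))
f(M, I) = M
n(k) = 51 (n(k) = -5 + 56 = 51)
p = -25
n(-16)/p = 51/(-25) = 51*(-1/25) = -51/25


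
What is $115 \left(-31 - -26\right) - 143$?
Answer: $-718$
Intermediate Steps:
$115 \left(-31 - -26\right) - 143 = 115 \left(-31 + 26\right) - 143 = 115 \left(-5\right) - 143 = -575 - 143 = -718$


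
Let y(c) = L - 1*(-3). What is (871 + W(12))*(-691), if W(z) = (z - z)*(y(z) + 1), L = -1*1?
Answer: -601861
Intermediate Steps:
L = -1
y(c) = 2 (y(c) = -1 - 1*(-3) = -1 + 3 = 2)
W(z) = 0 (W(z) = (z - z)*(2 + 1) = 0*3 = 0)
(871 + W(12))*(-691) = (871 + 0)*(-691) = 871*(-691) = -601861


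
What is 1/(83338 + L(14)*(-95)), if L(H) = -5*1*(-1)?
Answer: 1/82863 ≈ 1.2068e-5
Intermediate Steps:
L(H) = 5 (L(H) = -5*(-1) = 5)
1/(83338 + L(14)*(-95)) = 1/(83338 + 5*(-95)) = 1/(83338 - 475) = 1/82863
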